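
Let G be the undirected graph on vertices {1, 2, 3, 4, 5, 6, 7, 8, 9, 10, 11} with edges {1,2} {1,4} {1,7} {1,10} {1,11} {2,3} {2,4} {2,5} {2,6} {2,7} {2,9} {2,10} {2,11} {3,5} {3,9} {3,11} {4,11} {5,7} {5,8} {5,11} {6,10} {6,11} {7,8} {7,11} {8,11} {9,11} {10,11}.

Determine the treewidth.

A width-3 tree decomposition is:
Bags: B1 = {1, 2, 7, 11}  B2 = {1, 2, 10, 11}  B3 = {2, 6, 10, 11}  B4 = {2, 5, 7, 11}  B5 = {1, 2, 4, 11}  B6 = {5, 7, 8, 11}  B7 = {2, 3, 5, 11}  B8 = {2, 3, 9, 11}
Tree: B1–B2, B2–B3, B1–B4, B2–B5, B4–B6, B4–B7, B7–B8
Each bag holds 4 vertices, so the decomposition has width 3, which upper-bounds the treewidth. Conversely, {5, 7, 8, 11} is a clique of size 4, and the vertices of any clique must share a bag in every tree decomposition; so some bag has ≥ 4 vertices and tw(G) ≥ 3. Combining the bounds, tw(G) = 3.

3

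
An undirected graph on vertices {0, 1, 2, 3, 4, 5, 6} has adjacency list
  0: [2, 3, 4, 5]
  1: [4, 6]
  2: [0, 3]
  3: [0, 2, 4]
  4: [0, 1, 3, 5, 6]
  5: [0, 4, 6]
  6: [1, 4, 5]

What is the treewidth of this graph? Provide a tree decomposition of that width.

The largest bag has 3 vertices, giving width 2; this decomposition certifies tw(G) ≤ 2. On the other hand G contains the 3-clique {0, 2, 3}. A clique must lie in a single bag of any decomposition, so no decomposition can have width below 2. Combining the bounds, tw(G) = 2.

Treewidth 2.
Bags: B1 = {1, 4, 6}  B2 = {4, 5, 6}  B3 = {0, 4, 5}  B4 = {0, 3, 4}  B5 = {0, 2, 3}
Tree: B1–B2, B2–B3, B3–B4, B4–B5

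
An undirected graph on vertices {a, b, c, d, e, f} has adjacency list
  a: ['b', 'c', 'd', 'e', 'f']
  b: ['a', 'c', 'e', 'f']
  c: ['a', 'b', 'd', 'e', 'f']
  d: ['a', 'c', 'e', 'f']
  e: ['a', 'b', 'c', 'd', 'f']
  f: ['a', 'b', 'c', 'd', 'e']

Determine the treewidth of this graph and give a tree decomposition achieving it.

Each bag holds 5 vertices, so the decomposition has width 4, which upper-bounds the treewidth. On the other hand G contains the 5-clique {a, c, d, e, f}. A clique must lie in a single bag of any decomposition, so no decomposition can have width below 4. The upper and lower bounds meet at 4, so that is the treewidth.

Treewidth 4.
One optimal decomposition is:
Bags: B1 = {a, b, c, e, f}  B2 = {a, c, d, e, f}
Tree: B1–B2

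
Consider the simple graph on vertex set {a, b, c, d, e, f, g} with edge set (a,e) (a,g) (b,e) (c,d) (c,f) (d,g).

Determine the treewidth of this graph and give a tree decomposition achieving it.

Treewidth 1.
Bags: B1 = {c, f}  B2 = {c, d}  B3 = {d, g}  B4 = {a, g}  B5 = {a, e}  B6 = {b, e}
Tree: B1–B2, B2–B3, B3–B4, B4–B5, B5–B6

The largest bag has 2 vertices, giving width 1; this decomposition certifies tw(G) ≤ 1. Since G has at least one edge (e.g. f–c), it is not an edgeless graph, so tw(G) ≥ 1. Combining the bounds, tw(G) = 1.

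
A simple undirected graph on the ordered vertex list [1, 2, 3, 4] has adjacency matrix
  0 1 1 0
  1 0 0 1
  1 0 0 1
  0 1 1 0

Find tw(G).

A width-2 tree decomposition is:
Bags: B1 = {1, 3, 4}  B2 = {1, 2, 4}
Tree: B1–B2
Each bag holds 3 vertices, so the decomposition has width 2, which upper-bounds the treewidth. Since 1–3–4–2–1 is a cycle in G, G is not acyclic. Forests are exactly the graphs of treewidth ≤ 1, so tw(G) ≥ 2. Hence tw(G) = 2 exactly.

2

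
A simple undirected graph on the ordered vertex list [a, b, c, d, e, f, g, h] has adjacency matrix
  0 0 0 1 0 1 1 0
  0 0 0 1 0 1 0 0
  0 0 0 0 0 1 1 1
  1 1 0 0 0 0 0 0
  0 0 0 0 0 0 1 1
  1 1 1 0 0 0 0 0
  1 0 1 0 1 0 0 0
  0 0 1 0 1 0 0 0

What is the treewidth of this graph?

2

A width-2 tree decomposition is:
Bags: B1 = {b, d, f}  B2 = {a, d, f}  B3 = {a, c, f}  B4 = {a, c, g}  B5 = {c, g, h}  B6 = {e, g, h}
Tree: B1–B2, B2–B3, B3–B4, B4–B5, B5–B6
Each bag holds 3 vertices, so the decomposition has width 2, which upper-bounds the treewidth. For the lower bound, G contains the cycle b–d–a–f–b, so G is not a forest; only forests have treewidth ≤ 1, hence tw(G) ≥ 2. Hence tw(G) = 2 exactly.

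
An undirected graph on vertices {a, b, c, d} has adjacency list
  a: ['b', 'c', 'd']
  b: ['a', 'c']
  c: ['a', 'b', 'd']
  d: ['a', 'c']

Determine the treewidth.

A width-2 tree decomposition is:
Bags: B1 = {a, c, d}  B2 = {a, b, c}
Tree: B1–B2
The largest bag has 3 vertices, giving width 2; this decomposition certifies tw(G) ≤ 2. For the lower bound, the 3 vertices {a, c, d} are pairwise adjacent, and any tree decomposition puts a clique entirely inside one bag — forcing width ≥ 2. Combining the bounds, tw(G) = 2.

2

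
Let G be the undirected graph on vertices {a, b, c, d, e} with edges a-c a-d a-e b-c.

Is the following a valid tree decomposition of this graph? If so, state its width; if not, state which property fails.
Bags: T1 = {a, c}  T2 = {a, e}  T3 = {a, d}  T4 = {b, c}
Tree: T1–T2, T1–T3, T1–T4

Every vertex of G appears in some bag (union = {a, b, c, d, e}); every edge is covered by a bag; and for each vertex v the set of bags containing v is connected in the bag tree. The decomposition is therefore valid. The largest bag has 2 vertices, so the width is 1.

Yes; width 1.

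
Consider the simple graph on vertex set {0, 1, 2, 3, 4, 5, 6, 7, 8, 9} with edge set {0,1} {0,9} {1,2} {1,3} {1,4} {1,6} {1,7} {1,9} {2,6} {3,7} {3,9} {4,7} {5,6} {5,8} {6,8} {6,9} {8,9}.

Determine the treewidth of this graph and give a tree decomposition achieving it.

Treewidth 2.
One optimal decomposition is:
Bags: B1 = {1, 3, 7}  B2 = {1, 3, 9}  B3 = {1, 6, 9}  B4 = {6, 8, 9}  B5 = {5, 6, 8}  B6 = {1, 4, 7}  B7 = {1, 2, 6}  B8 = {0, 1, 9}
Tree: B1–B2, B2–B3, B3–B4, B4–B5, B1–B6, B3–B7, B2–B8

Each bag holds 3 vertices, so the decomposition has width 2, which upper-bounds the treewidth. Conversely, {6, 8, 9} is a clique of size 3, and the vertices of any clique must share a bag in every tree decomposition; so some bag has ≥ 3 vertices and tw(G) ≥ 2. The upper and lower bounds meet at 2, so that is the treewidth.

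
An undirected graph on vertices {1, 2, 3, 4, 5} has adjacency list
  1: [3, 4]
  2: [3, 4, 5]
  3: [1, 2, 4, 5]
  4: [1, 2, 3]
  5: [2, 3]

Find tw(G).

A width-2 tree decomposition is:
Bags: B1 = {1, 3, 4}  B2 = {2, 3, 4}  B3 = {2, 3, 5}
Tree: B1–B2, B2–B3
Each bag holds 3 vertices, so the decomposition has width 2, which upper-bounds the treewidth. On the other hand G contains the 3-clique {1, 3, 4}. A clique must lie in a single bag of any decomposition, so no decomposition can have width below 2. The upper and lower bounds meet at 2, so that is the treewidth.

2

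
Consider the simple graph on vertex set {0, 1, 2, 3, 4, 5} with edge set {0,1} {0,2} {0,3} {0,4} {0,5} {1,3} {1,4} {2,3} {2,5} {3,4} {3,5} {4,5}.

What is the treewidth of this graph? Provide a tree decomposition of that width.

Every bag has size at most 4, so the width is 4 − 1 = 3 and tw(G) ≤ 3. For the lower bound, the 4 vertices {0, 2, 3, 5} are pairwise adjacent, and any tree decomposition puts a clique entirely inside one bag — forcing width ≥ 3. Therefore the treewidth is 3.

Treewidth 3.
Bags: B1 = {0, 2, 3, 5}  B2 = {0, 3, 4, 5}  B3 = {0, 1, 3, 4}
Tree: B1–B2, B2–B3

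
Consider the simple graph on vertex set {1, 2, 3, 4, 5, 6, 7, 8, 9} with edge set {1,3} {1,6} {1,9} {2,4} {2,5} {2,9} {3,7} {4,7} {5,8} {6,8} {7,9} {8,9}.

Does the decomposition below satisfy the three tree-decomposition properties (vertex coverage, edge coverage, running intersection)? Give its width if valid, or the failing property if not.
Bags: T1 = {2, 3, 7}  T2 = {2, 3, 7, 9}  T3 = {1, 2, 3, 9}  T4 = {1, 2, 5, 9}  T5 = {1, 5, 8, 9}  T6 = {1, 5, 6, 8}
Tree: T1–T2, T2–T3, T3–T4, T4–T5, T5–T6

A tree decomposition must satisfy three properties: every vertex lies in some bag; for every edge, both endpoints lie together in some bag; and for every vertex, the bags containing it form a connected subtree. Here vertex 4 appears in no bag, so the decomposition is invalid.

No — vertex 4 appears in no bag.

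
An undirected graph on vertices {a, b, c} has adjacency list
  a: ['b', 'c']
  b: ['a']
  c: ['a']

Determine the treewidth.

1

A width-1 tree decomposition is:
Bags: B1 = {a, c}  B2 = {a, b}
Tree: B1–B2
Each bag holds 2 vertices, so the decomposition has width 1, which upper-bounds the treewidth. G has an edge, so its treewidth is at least 1. The upper and lower bounds meet at 1, so that is the treewidth.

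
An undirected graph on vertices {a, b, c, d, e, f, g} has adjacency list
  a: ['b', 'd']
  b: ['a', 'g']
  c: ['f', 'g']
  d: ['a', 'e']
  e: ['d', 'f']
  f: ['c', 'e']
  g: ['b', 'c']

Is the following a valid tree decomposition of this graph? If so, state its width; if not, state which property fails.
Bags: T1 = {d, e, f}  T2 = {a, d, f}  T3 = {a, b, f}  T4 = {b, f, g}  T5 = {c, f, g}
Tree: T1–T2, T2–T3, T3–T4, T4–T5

Vertex coverage: the bags together contain {a, b, c, d, e, f, g}, the full vertex set. Edge coverage: each edge of G has both endpoints in at least one bag. Running intersection: for every vertex, the bags containing it form a connected subtree. All three properties hold, so this is a valid tree decomposition of width max|bag| − 1 = 2, and hence tw(G) ≤ 2.

Yes; width 2.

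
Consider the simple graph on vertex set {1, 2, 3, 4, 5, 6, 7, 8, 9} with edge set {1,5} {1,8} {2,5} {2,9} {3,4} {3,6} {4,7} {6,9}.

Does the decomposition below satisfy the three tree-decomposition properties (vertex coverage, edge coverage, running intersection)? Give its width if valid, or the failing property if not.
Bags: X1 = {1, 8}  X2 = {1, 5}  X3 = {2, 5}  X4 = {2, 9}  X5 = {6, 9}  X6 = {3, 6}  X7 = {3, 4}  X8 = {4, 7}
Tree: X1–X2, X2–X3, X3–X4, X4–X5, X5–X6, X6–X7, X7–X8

Vertex coverage: the bags together contain {1, 2, 3, 4, 5, 6, 7, 8, 9}, the full vertex set. Edge coverage: each edge of G has both endpoints in at least one bag. Running intersection: for every vertex, the bags containing it form a connected subtree. All three properties hold, so this is a valid tree decomposition of width max|bag| − 1 = 1, and hence tw(G) ≤ 1.

Yes; width 1.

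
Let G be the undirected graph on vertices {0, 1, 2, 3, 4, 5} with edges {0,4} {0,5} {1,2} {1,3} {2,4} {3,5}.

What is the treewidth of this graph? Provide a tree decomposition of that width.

The largest bag has 3 vertices, giving width 2; this decomposition certifies tw(G) ≤ 2. Since 1–2–4–0–5–3–1 is a cycle in G, G is not acyclic. Forests are exactly the graphs of treewidth ≤ 1, so tw(G) ≥ 2. Hence tw(G) = 2 exactly.

Treewidth 2.
One optimal decomposition is:
Bags: B1 = {1, 2, 4}  B2 = {0, 1, 4}  B3 = {0, 1, 5}  B4 = {1, 3, 5}
Tree: B1–B2, B2–B3, B3–B4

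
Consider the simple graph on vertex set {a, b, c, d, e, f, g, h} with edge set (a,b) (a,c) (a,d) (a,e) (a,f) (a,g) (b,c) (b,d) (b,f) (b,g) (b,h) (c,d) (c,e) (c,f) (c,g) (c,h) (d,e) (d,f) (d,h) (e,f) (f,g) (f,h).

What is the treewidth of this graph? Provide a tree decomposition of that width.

Each bag holds 5 vertices, so the decomposition has width 4, which upper-bounds the treewidth. Conversely, {b, c, d, f, h} is a clique of size 5, and the vertices of any clique must share a bag in every tree decomposition; so some bag has ≥ 5 vertices and tw(G) ≥ 4. The upper and lower bounds meet at 4, so that is the treewidth.

Treewidth 4.
One such decomposition:
Bags: B1 = {b, c, d, f, h}  B2 = {a, b, c, d, f}  B3 = {a, c, d, e, f}  B4 = {a, b, c, f, g}
Tree: B1–B2, B2–B3, B2–B4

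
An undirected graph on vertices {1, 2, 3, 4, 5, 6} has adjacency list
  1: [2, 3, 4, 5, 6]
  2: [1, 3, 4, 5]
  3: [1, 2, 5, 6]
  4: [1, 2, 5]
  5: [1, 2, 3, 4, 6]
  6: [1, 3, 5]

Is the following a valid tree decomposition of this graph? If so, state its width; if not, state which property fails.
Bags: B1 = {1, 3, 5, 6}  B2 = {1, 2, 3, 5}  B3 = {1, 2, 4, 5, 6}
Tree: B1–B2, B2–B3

No — bags containing vertex 6 are not connected in the tree.

A tree decomposition must satisfy three properties: every vertex lies in some bag; for every edge, both endpoints lie together in some bag; and for every vertex, the bags containing it form a connected subtree. Here bags containing vertex 6 are not connected in the tree, so the decomposition is invalid.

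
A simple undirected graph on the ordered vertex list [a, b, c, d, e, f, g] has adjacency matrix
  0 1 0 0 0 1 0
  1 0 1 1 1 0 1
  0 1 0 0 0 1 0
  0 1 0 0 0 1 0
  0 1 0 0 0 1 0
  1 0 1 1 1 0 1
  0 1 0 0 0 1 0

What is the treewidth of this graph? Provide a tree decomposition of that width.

Treewidth 2.
One optimal decomposition is:
Bags: B1 = {b, e, f}  B2 = {b, f, g}  B3 = {b, c, f}  B4 = {b, d, f}  B5 = {a, b, f}
Tree: B1–B2, B2–B3, B3–B4, B4–B5

The largest bag has 3 vertices, giving width 2; this decomposition certifies tw(G) ≤ 2. The edges f–e–b–g–f form a cycle, so G is not a tree and its treewidth is at least 2. Therefore the treewidth is 2.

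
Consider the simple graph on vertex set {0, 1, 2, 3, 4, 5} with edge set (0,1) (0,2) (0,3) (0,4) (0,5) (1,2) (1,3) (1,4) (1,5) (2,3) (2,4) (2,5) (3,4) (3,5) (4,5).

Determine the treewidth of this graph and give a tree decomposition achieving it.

Treewidth 5.
Bags: B1 = {0, 1, 2, 3, 4, 5}
Tree: (single bag)

A single bag containing all 6 vertices is trivially a valid decomposition of width 5. Conversely, {0, 1, 2, 3, 4, 5} is a clique of size 6, and the vertices of any clique must share a bag in every tree decomposition; so some bag has ≥ 6 vertices and tw(G) ≥ 5. Therefore the treewidth is 5.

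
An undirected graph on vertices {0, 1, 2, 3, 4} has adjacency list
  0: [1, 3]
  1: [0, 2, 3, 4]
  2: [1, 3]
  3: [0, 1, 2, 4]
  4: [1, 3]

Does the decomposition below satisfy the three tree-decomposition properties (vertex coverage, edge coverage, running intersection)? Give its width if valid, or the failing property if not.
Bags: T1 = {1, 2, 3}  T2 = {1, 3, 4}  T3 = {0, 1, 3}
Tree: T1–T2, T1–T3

Checking the three conditions: (i) the bags cover all of {0, 1, 2, 3, 4}; (ii) for each edge, some bag contains both endpoints; (iii) the bags containing any fixed vertex form a subtree. All hold, so the decomposition is valid with width 3 − 1 = 2.

Yes; width 2.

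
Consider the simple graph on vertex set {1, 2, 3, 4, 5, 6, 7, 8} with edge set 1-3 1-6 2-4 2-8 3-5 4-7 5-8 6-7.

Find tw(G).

A width-2 tree decomposition is:
Bags: B1 = {1, 3, 5}  B2 = {1, 5, 8}  B3 = {1, 2, 8}  B4 = {1, 2, 4}  B5 = {1, 4, 7}  B6 = {1, 6, 7}
Tree: B1–B2, B2–B3, B3–B4, B4–B5, B5–B6
The largest bag has 3 vertices, giving width 2; this decomposition certifies tw(G) ≤ 2. For the lower bound, G contains the cycle 1–3–5–8–2–4–7–6–1, so G is not a forest; only forests have treewidth ≤ 1, hence tw(G) ≥ 2. Therefore the treewidth is 2.

2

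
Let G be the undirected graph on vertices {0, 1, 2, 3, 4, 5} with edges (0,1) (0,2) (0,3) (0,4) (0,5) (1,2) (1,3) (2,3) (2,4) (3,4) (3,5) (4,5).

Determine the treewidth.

A width-3 tree decomposition is:
Bags: B1 = {0, 3, 4, 5}  B2 = {0, 2, 3, 4}  B3 = {0, 1, 2, 3}
Tree: B1–B2, B2–B3
Every bag has size at most 4, so the width is 4 − 1 = 3 and tw(G) ≤ 3. For the lower bound, the 4 vertices {0, 1, 2, 3} are pairwise adjacent, and any tree decomposition puts a clique entirely inside one bag — forcing width ≥ 3. Combining the bounds, tw(G) = 3.

3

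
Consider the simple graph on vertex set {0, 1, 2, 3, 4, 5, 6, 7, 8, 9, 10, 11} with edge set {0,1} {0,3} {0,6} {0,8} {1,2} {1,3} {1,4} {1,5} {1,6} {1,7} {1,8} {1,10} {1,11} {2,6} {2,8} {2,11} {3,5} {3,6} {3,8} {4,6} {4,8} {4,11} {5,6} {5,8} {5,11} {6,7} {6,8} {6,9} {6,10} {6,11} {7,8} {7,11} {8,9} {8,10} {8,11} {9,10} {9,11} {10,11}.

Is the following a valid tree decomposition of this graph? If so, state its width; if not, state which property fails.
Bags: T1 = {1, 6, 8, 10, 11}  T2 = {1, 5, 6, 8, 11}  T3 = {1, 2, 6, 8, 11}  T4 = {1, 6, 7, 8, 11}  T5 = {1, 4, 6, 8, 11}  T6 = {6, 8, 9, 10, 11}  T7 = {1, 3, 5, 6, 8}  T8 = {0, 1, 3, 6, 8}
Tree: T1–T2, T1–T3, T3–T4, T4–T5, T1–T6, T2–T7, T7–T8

Checking the three conditions: (i) the bags cover all of {0, 1, 2, 3, 4, 5, 6, 7, 8, 9, 10, 11}; (ii) for each edge, some bag contains both endpoints; (iii) the bags containing any fixed vertex form a subtree. All hold, so the decomposition is valid with width 5 − 1 = 4.

Yes; width 4.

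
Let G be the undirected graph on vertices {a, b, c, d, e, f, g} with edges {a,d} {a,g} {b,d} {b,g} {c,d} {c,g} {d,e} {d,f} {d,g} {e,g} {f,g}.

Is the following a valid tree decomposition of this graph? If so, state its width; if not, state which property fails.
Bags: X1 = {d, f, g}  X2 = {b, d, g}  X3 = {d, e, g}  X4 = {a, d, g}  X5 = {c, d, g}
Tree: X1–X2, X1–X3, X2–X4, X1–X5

Yes; width 2.

Every vertex of G appears in some bag (union = {a, b, c, d, e, f, g}); every edge is covered by a bag; and for each vertex v the set of bags containing v is connected in the bag tree. The decomposition is therefore valid. The largest bag has 3 vertices, so the width is 2.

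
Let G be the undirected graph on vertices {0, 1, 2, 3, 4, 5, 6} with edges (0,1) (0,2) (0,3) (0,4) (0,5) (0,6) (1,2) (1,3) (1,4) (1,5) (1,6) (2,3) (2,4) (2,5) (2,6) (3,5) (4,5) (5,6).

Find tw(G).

A width-4 tree decomposition is:
Bags: B1 = {0, 1, 2, 5, 6}  B2 = {0, 1, 2, 3, 5}  B3 = {0, 1, 2, 4, 5}
Tree: B1–B2, B1–B3
The largest bag has 5 vertices, giving width 4; this decomposition certifies tw(G) ≤ 4. Conversely, {0, 1, 2, 3, 5} is a clique of size 5, and the vertices of any clique must share a bag in every tree decomposition; so some bag has ≥ 5 vertices and tw(G) ≥ 4. Therefore the treewidth is 4.

4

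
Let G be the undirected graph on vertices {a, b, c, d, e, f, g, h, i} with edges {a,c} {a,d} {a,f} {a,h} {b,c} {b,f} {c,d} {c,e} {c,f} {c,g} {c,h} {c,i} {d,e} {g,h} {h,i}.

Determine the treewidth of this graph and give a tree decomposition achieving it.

Each bag holds 3 vertices, so the decomposition has width 2, which upper-bounds the treewidth. For the lower bound, the 3 vertices {c, d, e} are pairwise adjacent, and any tree decomposition puts a clique entirely inside one bag — forcing width ≥ 2. The upper and lower bounds meet at 2, so that is the treewidth.

Treewidth 2.
One optimal decomposition is:
Bags: B1 = {a, c, h}  B2 = {a, c, d}  B3 = {c, h, i}  B4 = {c, d, e}  B5 = {a, c, f}  B6 = {c, g, h}  B7 = {b, c, f}
Tree: B1–B2, B1–B3, B2–B4, B1–B5, B3–B6, B5–B7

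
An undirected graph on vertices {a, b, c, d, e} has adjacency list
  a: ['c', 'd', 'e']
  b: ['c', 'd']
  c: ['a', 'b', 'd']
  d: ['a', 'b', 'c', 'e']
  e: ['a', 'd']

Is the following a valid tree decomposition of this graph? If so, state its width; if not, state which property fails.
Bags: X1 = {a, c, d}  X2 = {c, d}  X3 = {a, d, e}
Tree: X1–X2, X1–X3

A tree decomposition must satisfy three properties: every vertex lies in some bag; for every edge, both endpoints lie together in some bag; and for every vertex, the bags containing it form a connected subtree. Here vertex b appears in no bag, so the decomposition is invalid.

No — vertex b appears in no bag.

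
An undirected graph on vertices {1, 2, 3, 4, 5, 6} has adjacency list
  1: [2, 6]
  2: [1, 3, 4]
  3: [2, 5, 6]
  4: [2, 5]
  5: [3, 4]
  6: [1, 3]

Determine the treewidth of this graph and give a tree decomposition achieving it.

Each bag holds 3 vertices, so the decomposition has width 2, which upper-bounds the treewidth. For the lower bound, G contains the cycle 4–5–3–2–4, so G is not a forest; only forests have treewidth ≤ 1, hence tw(G) ≥ 2. Hence tw(G) = 2 exactly.

Treewidth 2.
One optimal decomposition is:
Bags: B1 = {2, 4, 5}  B2 = {2, 3, 5}  B3 = {1, 2, 3}  B4 = {1, 3, 6}
Tree: B1–B2, B2–B3, B3–B4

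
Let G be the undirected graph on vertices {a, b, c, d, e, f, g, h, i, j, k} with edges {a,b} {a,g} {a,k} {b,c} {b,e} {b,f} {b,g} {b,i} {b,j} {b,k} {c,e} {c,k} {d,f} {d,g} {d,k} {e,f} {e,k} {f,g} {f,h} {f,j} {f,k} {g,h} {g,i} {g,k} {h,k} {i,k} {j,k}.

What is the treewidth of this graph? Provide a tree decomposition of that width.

Treewidth 3.
One optimal decomposition is:
Bags: B1 = {b, f, g, k}  B2 = {b, e, f, k}  B3 = {a, b, g, k}  B4 = {d, f, g, k}  B5 = {b, f, j, k}  B6 = {b, g, i, k}  B7 = {f, g, h, k}  B8 = {b, c, e, k}
Tree: B1–B2, B1–B3, B1–B4, B2–B5, B1–B6, B4–B7, B2–B8

Every bag has size at most 4, so the width is 4 − 1 = 3 and tw(G) ≤ 3. On the other hand G contains the 4-clique {d, f, g, k}. A clique must lie in a single bag of any decomposition, so no decomposition can have width below 3. Therefore the treewidth is 3.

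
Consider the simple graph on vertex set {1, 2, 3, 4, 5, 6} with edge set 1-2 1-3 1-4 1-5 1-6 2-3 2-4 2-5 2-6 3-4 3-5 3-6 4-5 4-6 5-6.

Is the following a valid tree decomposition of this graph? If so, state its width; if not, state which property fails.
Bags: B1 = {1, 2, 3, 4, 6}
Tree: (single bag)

No — vertex 5 appears in no bag.

A tree decomposition must satisfy three properties: every vertex lies in some bag; for every edge, both endpoints lie together in some bag; and for every vertex, the bags containing it form a connected subtree. Here vertex 5 appears in no bag, so the decomposition is invalid.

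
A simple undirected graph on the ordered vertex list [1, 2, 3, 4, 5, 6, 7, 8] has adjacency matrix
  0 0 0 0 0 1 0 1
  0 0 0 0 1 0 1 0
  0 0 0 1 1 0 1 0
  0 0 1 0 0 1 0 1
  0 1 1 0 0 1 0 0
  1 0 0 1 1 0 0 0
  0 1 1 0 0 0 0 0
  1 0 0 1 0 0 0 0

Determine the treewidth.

A width-2 tree decomposition is:
Bags: B1 = {2, 5, 7}  B2 = {3, 5, 7}  B3 = {3, 5, 6}  B4 = {3, 4, 6}  B5 = {1, 4, 6}  B6 = {1, 4, 8}
Tree: B1–B2, B2–B3, B3–B4, B4–B5, B5–B6
Every bag has size at most 3, so the width is 3 − 1 = 2 and tw(G) ≤ 2. Since 2–7–3–5–2 is a cycle in G, G is not acyclic. Forests are exactly the graphs of treewidth ≤ 1, so tw(G) ≥ 2. Combining the bounds, tw(G) = 2.

2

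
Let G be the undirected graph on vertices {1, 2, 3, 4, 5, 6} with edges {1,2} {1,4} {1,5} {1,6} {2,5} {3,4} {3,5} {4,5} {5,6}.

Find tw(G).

2

A width-2 tree decomposition is:
Bags: B1 = {1, 4, 5}  B2 = {1, 2, 5}  B3 = {1, 5, 6}  B4 = {3, 4, 5}
Tree: B1–B2, B1–B3, B1–B4
The largest bag has 3 vertices, giving width 2; this decomposition certifies tw(G) ≤ 2. For the lower bound, the 3 vertices {1, 2, 5} are pairwise adjacent, and any tree decomposition puts a clique entirely inside one bag — forcing width ≥ 2. The upper and lower bounds meet at 2, so that is the treewidth.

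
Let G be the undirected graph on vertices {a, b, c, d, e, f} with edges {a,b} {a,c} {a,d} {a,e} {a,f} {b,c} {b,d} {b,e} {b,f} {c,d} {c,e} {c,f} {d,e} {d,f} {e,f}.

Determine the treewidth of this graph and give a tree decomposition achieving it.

Treewidth 5.
Bags: B1 = {a, b, c, d, e, f}
Tree: (single bag)

With just one bag of size 6, the width is 6 − 1 = 5, so tw(G) ≤ 5. For the lower bound, the 6 vertices {a, b, c, d, e, f} are pairwise adjacent, and any tree decomposition puts a clique entirely inside one bag — forcing width ≥ 5. The upper and lower bounds meet at 5, so that is the treewidth.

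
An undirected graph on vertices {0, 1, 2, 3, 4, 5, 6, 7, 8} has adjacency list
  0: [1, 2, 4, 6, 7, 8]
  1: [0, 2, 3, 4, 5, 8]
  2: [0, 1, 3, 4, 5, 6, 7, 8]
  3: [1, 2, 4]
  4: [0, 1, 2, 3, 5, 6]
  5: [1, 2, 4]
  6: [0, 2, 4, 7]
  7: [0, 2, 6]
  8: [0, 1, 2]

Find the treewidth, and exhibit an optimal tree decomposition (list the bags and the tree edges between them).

Every bag has size at most 4, so the width is 4 − 1 = 3 and tw(G) ≤ 3. For the lower bound, the 4 vertices {0, 1, 2, 8} are pairwise adjacent, and any tree decomposition puts a clique entirely inside one bag — forcing width ≥ 3. The upper and lower bounds meet at 3, so that is the treewidth.

Treewidth 3.
One such decomposition:
Bags: B1 = {0, 1, 2, 4}  B2 = {0, 2, 4, 6}  B3 = {1, 2, 4, 5}  B4 = {0, 1, 2, 8}  B5 = {0, 2, 6, 7}  B6 = {1, 2, 3, 4}
Tree: B1–B2, B1–B3, B1–B4, B2–B5, B1–B6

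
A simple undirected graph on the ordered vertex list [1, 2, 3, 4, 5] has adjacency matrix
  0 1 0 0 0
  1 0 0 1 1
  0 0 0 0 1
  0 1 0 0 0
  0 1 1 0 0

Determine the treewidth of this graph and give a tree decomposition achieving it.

Treewidth 1.
One such decomposition:
Bags: B1 = {2, 5}  B2 = {1, 2}  B3 = {2, 4}  B4 = {3, 5}
Tree: B1–B2, B1–B3, B1–B4

The largest bag has 2 vertices, giving width 1; this decomposition certifies tw(G) ≤ 1. Since G has at least one edge (e.g. 2–5), it is not an edgeless graph, so tw(G) ≥ 1. Therefore the treewidth is 1.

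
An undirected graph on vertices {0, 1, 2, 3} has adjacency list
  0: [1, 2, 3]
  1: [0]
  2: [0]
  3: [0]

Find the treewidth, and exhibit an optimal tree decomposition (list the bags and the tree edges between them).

Treewidth 1.
Bags: B1 = {0, 3}  B2 = {0, 2}  B3 = {0, 1}
Tree: B1–B2, B2–B3

Each bag holds 2 vertices, so the decomposition has width 1, which upper-bounds the treewidth. Any graph with an edge has treewidth ≥ 1, and G has the edge 3–0. Combining the bounds, tw(G) = 1.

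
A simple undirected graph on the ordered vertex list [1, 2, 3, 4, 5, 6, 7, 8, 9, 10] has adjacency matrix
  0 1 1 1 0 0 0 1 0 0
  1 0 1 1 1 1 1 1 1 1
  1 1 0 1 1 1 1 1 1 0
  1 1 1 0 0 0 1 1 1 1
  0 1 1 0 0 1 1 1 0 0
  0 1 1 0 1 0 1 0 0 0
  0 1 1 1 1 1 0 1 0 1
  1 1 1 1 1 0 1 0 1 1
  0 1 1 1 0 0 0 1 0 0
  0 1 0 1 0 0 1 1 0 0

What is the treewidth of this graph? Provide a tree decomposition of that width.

Each bag holds 5 vertices, so the decomposition has width 4, which upper-bounds the treewidth. For the lower bound, the 5 vertices {2, 4, 7, 8, 10} are pairwise adjacent, and any tree decomposition puts a clique entirely inside one bag — forcing width ≥ 4. Hence tw(G) = 4 exactly.

Treewidth 4.
One such decomposition:
Bags: B1 = {2, 3, 5, 7, 8}  B2 = {2, 3, 4, 7, 8}  B3 = {2, 3, 4, 8, 9}  B4 = {2, 3, 5, 6, 7}  B5 = {2, 4, 7, 8, 10}  B6 = {1, 2, 3, 4, 8}
Tree: B1–B2, B2–B3, B1–B4, B2–B5, B2–B6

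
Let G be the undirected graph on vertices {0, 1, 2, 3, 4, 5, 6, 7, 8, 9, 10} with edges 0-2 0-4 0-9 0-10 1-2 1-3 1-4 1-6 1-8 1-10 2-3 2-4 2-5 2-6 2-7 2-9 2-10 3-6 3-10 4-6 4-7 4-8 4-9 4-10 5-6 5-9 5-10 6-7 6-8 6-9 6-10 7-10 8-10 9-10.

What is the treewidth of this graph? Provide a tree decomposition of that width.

Treewidth 4.
Bags: B1 = {2, 4, 6, 9, 10}  B2 = {1, 2, 4, 6, 10}  B3 = {2, 5, 6, 9, 10}  B4 = {0, 2, 4, 9, 10}  B5 = {2, 4, 6, 7, 10}  B6 = {1, 2, 3, 6, 10}  B7 = {1, 4, 6, 8, 10}
Tree: B1–B2, B1–B3, B1–B4, B1–B5, B2–B6, B2–B7

Each bag holds 5 vertices, so the decomposition has width 4, which upper-bounds the treewidth. Conversely, {1, 4, 6, 8, 10} is a clique of size 5, and the vertices of any clique must share a bag in every tree decomposition; so some bag has ≥ 5 vertices and tw(G) ≥ 4. Combining the bounds, tw(G) = 4.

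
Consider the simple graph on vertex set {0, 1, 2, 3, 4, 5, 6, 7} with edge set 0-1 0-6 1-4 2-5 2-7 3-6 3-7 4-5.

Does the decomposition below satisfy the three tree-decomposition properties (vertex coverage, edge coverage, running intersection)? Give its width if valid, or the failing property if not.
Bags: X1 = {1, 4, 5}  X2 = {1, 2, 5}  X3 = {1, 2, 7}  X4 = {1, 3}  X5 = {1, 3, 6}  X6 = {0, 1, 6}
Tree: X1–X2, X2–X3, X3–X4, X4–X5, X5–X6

No — edge (7,3) lies in no bag.

A tree decomposition must satisfy three properties: every vertex lies in some bag; for every edge, both endpoints lie together in some bag; and for every vertex, the bags containing it form a connected subtree. Here edge (7,3) lies in no bag, so the decomposition is invalid.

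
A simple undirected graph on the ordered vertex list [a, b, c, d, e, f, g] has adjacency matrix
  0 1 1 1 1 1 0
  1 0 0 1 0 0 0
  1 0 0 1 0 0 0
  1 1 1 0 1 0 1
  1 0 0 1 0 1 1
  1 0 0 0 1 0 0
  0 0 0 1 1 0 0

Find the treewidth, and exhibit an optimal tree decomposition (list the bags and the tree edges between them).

Every bag has size at most 3, so the width is 3 − 1 = 2 and tw(G) ≤ 2. Conversely, {d, e, g} is a clique of size 3, and the vertices of any clique must share a bag in every tree decomposition; so some bag has ≥ 3 vertices and tw(G) ≥ 2. The upper and lower bounds meet at 2, so that is the treewidth.

Treewidth 2.
One optimal decomposition is:
Bags: B1 = {d, e, g}  B2 = {a, d, e}  B3 = {a, e, f}  B4 = {a, b, d}  B5 = {a, c, d}
Tree: B1–B2, B2–B3, B2–B4, B4–B5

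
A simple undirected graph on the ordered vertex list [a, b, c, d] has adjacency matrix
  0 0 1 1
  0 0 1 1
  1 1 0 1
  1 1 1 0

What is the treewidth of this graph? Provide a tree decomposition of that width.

Treewidth 2.
One optimal decomposition is:
Bags: B1 = {b, c, d}  B2 = {a, c, d}
Tree: B1–B2

Every bag has size at most 3, so the width is 3 − 1 = 2 and tw(G) ≤ 2. For the lower bound, the 3 vertices {a, c, d} are pairwise adjacent, and any tree decomposition puts a clique entirely inside one bag — forcing width ≥ 2. Therefore the treewidth is 2.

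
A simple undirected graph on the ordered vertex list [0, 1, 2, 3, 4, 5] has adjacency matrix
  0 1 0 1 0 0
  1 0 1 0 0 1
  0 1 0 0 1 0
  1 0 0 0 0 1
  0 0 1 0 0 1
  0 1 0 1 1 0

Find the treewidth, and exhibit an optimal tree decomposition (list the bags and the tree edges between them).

The largest bag has 3 vertices, giving width 2; this decomposition certifies tw(G) ≤ 2. For the lower bound, G contains the cycle 2–4–5–1–2, so G is not a forest; only forests have treewidth ≤ 1, hence tw(G) ≥ 2. Therefore the treewidth is 2.

Treewidth 2.
Bags: B1 = {1, 2, 4}  B2 = {1, 4, 5}  B3 = {0, 1, 5}  B4 = {0, 3, 5}
Tree: B1–B2, B2–B3, B3–B4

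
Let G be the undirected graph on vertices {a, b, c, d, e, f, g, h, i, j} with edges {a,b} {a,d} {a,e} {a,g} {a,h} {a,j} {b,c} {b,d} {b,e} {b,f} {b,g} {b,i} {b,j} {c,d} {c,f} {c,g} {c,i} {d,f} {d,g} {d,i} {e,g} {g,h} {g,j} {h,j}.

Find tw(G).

A width-3 tree decomposition is:
Bags: B1 = {b, c, d, g}  B2 = {a, b, d, g}  B3 = {a, b, e, g}  B4 = {a, b, g, j}  B5 = {b, c, d, f}  B6 = {a, g, h, j}  B7 = {b, c, d, i}
Tree: B1–B2, B2–B3, B3–B4, B1–B5, B4–B6, B1–B7
The largest bag has 4 vertices, giving width 3; this decomposition certifies tw(G) ≤ 3. Conversely, {a, g, h, j} is a clique of size 4, and the vertices of any clique must share a bag in every tree decomposition; so some bag has ≥ 4 vertices and tw(G) ≥ 3. Combining the bounds, tw(G) = 3.

3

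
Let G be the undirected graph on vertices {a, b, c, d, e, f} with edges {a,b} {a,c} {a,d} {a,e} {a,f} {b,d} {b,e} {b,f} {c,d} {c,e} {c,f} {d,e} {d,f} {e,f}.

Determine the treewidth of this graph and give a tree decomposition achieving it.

The largest bag has 5 vertices, giving width 4; this decomposition certifies tw(G) ≤ 4. Conversely, {a, c, d, e, f} is a clique of size 5, and the vertices of any clique must share a bag in every tree decomposition; so some bag has ≥ 5 vertices and tw(G) ≥ 4. Therefore the treewidth is 4.

Treewidth 4.
Bags: B1 = {a, b, d, e, f}  B2 = {a, c, d, e, f}
Tree: B1–B2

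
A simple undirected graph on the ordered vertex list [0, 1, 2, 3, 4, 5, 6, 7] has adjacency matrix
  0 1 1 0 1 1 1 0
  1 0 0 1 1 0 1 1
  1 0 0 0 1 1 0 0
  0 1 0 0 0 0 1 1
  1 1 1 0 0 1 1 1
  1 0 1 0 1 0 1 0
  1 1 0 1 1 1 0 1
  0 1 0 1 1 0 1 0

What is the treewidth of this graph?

3

A width-3 tree decomposition is:
Bags: B1 = {1, 4, 6, 7}  B2 = {0, 1, 4, 6}  B3 = {1, 3, 6, 7}  B4 = {0, 4, 5, 6}  B5 = {0, 2, 4, 5}
Tree: B1–B2, B1–B3, B2–B4, B4–B5
Every bag has size at most 4, so the width is 4 − 1 = 3 and tw(G) ≤ 3. On the other hand G contains the 4-clique {1, 3, 6, 7}. A clique must lie in a single bag of any decomposition, so no decomposition can have width below 3. Combining the bounds, tw(G) = 3.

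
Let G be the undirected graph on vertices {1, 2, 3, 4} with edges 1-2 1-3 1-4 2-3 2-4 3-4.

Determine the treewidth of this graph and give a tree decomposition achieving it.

Treewidth 3.
One optimal decomposition is:
Bags: B1 = {1, 2, 3, 4}
Tree: (single bag)

With just one bag of size 4, the width is 4 − 1 = 3, so tw(G) ≤ 3. For the lower bound, the 4 vertices {1, 2, 3, 4} are pairwise adjacent, and any tree decomposition puts a clique entirely inside one bag — forcing width ≥ 3. Hence tw(G) = 3 exactly.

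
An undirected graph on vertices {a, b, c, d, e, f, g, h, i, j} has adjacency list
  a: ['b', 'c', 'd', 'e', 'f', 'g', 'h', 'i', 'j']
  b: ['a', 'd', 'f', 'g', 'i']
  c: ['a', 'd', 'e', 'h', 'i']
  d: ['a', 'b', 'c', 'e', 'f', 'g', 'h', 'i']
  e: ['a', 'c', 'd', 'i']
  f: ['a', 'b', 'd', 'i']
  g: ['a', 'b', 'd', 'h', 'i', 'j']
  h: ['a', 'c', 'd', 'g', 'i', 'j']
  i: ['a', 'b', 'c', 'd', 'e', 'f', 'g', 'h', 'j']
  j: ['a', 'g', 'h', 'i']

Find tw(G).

A width-4 tree decomposition is:
Bags: B1 = {a, d, g, h, i}  B2 = {a, c, d, h, i}  B3 = {a, c, d, e, i}  B4 = {a, g, h, i, j}  B5 = {a, b, d, g, i}  B6 = {a, b, d, f, i}
Tree: B1–B2, B2–B3, B1–B4, B1–B5, B5–B6
Every bag has size at most 5, so the width is 5 − 1 = 4 and tw(G) ≤ 4. For the lower bound, the 5 vertices {a, d, g, h, i} are pairwise adjacent, and any tree decomposition puts a clique entirely inside one bag — forcing width ≥ 4. Hence tw(G) = 4 exactly.

4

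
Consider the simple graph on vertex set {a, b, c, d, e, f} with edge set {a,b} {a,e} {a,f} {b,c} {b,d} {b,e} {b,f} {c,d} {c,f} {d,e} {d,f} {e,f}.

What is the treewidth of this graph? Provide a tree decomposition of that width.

Treewidth 3.
One such decomposition:
Bags: B1 = {b, d, e, f}  B2 = {b, c, d, f}  B3 = {a, b, e, f}
Tree: B1–B2, B1–B3

The largest bag has 4 vertices, giving width 3; this decomposition certifies tw(G) ≤ 3. Conversely, {b, d, e, f} is a clique of size 4, and the vertices of any clique must share a bag in every tree decomposition; so some bag has ≥ 4 vertices and tw(G) ≥ 3. Therefore the treewidth is 3.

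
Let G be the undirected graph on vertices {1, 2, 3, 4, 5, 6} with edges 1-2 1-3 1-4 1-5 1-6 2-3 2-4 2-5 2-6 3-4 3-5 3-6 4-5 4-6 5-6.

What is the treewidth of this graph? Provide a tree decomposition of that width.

A single bag containing all 6 vertices is trivially a valid decomposition of width 5. Conversely, {1, 2, 3, 4, 5, 6} is a clique of size 6, and the vertices of any clique must share a bag in every tree decomposition; so some bag has ≥ 6 vertices and tw(G) ≥ 5. Hence tw(G) = 5 exactly.

Treewidth 5.
Bags: B1 = {1, 2, 3, 4, 5, 6}
Tree: (single bag)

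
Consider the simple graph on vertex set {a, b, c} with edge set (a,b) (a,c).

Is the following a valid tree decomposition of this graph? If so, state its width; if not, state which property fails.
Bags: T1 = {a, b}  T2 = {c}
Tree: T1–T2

No — edge (a,c) lies in no bag.

A tree decomposition must satisfy three properties: every vertex lies in some bag; for every edge, both endpoints lie together in some bag; and for every vertex, the bags containing it form a connected subtree. Here edge (a,c) lies in no bag, so the decomposition is invalid.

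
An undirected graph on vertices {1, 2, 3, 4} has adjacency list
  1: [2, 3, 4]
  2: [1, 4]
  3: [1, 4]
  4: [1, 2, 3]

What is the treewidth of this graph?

A width-2 tree decomposition is:
Bags: B1 = {1, 2, 4}  B2 = {1, 3, 4}
Tree: B1–B2
Every bag has size at most 3, so the width is 3 − 1 = 2 and tw(G) ≤ 2. Conversely, {1, 2, 4} is a clique of size 3, and the vertices of any clique must share a bag in every tree decomposition; so some bag has ≥ 3 vertices and tw(G) ≥ 2. Hence tw(G) = 2 exactly.

2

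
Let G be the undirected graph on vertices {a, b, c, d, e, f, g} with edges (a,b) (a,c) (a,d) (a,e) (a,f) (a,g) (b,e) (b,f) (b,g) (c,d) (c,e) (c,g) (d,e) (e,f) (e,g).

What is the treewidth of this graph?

3

A width-3 tree decomposition is:
Bags: B1 = {a, b, e, g}  B2 = {a, c, e, g}  B3 = {a, c, d, e}  B4 = {a, b, e, f}
Tree: B1–B2, B2–B3, B1–B4
The largest bag has 4 vertices, giving width 3; this decomposition certifies tw(G) ≤ 3. For the lower bound, the 4 vertices {a, c, d, e} are pairwise adjacent, and any tree decomposition puts a clique entirely inside one bag — forcing width ≥ 3. The upper and lower bounds meet at 3, so that is the treewidth.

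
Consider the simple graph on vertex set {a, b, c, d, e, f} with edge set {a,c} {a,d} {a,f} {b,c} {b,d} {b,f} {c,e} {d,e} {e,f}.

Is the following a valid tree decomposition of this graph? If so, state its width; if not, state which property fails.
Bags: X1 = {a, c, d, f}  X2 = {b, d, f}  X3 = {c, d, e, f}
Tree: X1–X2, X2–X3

A tree decomposition must satisfy three properties: every vertex lies in some bag; for every edge, both endpoints lie together in some bag; and for every vertex, the bags containing it form a connected subtree. Here edge (c,b) lies in no bag, so the decomposition is invalid.

No — edge (c,b) lies in no bag.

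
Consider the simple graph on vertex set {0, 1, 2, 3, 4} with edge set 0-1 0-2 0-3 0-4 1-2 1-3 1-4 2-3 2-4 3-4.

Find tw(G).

A width-4 tree decomposition is:
Bags: B1 = {0, 1, 2, 3, 4}
Tree: (single bag)
With just one bag of size 5, the width is 5 − 1 = 4, so tw(G) ≤ 4. Conversely, {0, 1, 2, 3, 4} is a clique of size 5, and the vertices of any clique must share a bag in every tree decomposition; so some bag has ≥ 5 vertices and tw(G) ≥ 4. Hence tw(G) = 4 exactly.

4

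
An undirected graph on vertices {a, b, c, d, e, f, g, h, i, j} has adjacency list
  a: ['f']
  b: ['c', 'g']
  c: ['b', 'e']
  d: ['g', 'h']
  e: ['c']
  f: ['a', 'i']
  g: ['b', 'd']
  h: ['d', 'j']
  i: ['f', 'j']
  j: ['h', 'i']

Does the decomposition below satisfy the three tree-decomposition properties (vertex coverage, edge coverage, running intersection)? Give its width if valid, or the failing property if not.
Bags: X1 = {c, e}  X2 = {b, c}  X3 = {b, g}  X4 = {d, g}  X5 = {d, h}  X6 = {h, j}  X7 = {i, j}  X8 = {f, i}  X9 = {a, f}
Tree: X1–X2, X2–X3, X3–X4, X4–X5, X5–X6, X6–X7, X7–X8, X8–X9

Checking the three conditions: (i) the bags cover all of {a, b, c, d, e, f, g, h, i, j}; (ii) for each edge, some bag contains both endpoints; (iii) the bags containing any fixed vertex form a subtree. All hold, so the decomposition is valid with width 2 − 1 = 1.

Yes; width 1.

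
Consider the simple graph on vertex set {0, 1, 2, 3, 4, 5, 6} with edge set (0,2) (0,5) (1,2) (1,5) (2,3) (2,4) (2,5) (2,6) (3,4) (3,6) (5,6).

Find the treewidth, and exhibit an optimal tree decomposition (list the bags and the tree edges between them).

Each bag holds 3 vertices, so the decomposition has width 2, which upper-bounds the treewidth. Conversely, {2, 3, 4} is a clique of size 3, and the vertices of any clique must share a bag in every tree decomposition; so some bag has ≥ 3 vertices and tw(G) ≥ 2. Therefore the treewidth is 2.

Treewidth 2.
Bags: B1 = {2, 5, 6}  B2 = {2, 3, 6}  B3 = {1, 2, 5}  B4 = {0, 2, 5}  B5 = {2, 3, 4}
Tree: B1–B2, B1–B3, B1–B4, B2–B5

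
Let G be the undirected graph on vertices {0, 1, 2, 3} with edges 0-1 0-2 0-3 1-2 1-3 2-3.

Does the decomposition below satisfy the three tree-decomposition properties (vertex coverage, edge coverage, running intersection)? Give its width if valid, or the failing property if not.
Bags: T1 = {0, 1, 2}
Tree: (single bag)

No — vertex 3 appears in no bag.

A tree decomposition must satisfy three properties: every vertex lies in some bag; for every edge, both endpoints lie together in some bag; and for every vertex, the bags containing it form a connected subtree. Here vertex 3 appears in no bag, so the decomposition is invalid.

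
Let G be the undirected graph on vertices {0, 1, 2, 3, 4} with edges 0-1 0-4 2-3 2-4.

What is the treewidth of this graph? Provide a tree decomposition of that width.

Each bag holds 2 vertices, so the decomposition has width 1, which upper-bounds the treewidth. Since G has at least one edge (e.g. 4–2), it is not an edgeless graph, so tw(G) ≥ 1. The upper and lower bounds meet at 1, so that is the treewidth.

Treewidth 1.
One optimal decomposition is:
Bags: B1 = {2, 4}  B2 = {2, 3}  B3 = {0, 4}  B4 = {0, 1}
Tree: B1–B2, B1–B3, B3–B4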